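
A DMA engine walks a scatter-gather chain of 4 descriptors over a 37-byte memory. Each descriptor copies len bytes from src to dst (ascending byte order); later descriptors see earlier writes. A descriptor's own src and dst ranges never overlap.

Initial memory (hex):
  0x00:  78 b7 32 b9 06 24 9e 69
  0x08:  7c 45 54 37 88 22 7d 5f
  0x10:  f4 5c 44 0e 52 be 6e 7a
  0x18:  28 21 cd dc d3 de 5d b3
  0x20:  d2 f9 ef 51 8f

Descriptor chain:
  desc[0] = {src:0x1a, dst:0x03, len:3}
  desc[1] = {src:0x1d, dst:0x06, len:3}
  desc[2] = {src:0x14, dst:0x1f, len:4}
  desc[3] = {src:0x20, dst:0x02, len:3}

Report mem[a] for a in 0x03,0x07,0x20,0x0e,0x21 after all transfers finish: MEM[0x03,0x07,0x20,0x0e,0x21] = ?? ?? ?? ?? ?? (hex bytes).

[0] 0x1a->0x03 len=3 : cd dc d3
[1] 0x1d->0x06 len=3 : de 5d b3
[2] 0x14->0x1f len=4 : 52 be 6e 7a
[3] 0x20->0x02 len=3 : be 6e 7a
query mem[0x03]=0x6e, mem[0x07]=0x5d, mem[0x20]=0xbe, mem[0x0e]=0x7d, mem[0x21]=0x6e

MEM[0x03,0x07,0x20,0x0e,0x21] = 6e 5d be 7d 6e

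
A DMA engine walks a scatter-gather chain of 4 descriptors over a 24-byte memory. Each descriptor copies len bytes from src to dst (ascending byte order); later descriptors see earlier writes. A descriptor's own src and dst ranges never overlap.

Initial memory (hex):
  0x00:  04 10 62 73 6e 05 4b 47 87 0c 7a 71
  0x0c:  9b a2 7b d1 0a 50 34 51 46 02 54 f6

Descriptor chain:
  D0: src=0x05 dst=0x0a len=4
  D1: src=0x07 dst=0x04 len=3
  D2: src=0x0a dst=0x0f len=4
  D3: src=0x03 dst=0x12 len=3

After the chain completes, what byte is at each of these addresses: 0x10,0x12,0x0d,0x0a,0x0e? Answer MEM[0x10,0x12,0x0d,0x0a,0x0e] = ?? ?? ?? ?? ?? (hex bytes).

[0] 0x05->0x0a len=4 : 05 4b 47 87
[1] 0x07->0x04 len=3 : 47 87 0c
[2] 0x0a->0x0f len=4 : 05 4b 47 87
[3] 0x03->0x12 len=3 : 73 47 87
query mem[0x10]=0x4b, mem[0x12]=0x73, mem[0x0d]=0x87, mem[0x0a]=0x05, mem[0x0e]=0x7b

MEM[0x10,0x12,0x0d,0x0a,0x0e] = 4b 73 87 05 7b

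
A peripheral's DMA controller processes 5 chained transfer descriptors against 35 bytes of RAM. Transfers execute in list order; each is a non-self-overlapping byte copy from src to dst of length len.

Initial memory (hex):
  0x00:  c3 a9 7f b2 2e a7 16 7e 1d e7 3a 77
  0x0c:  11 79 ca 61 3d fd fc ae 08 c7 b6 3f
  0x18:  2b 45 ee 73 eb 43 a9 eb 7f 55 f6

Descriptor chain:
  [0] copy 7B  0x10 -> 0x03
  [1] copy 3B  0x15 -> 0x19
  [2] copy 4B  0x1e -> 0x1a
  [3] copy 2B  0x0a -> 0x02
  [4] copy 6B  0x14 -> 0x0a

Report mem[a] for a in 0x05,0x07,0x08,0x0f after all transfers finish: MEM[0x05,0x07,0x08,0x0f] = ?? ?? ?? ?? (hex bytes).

MEM[0x05,0x07,0x08,0x0f] = fc 08 c7 c7

  after D0: wrote 7B at 0x03 = 3dfdfcae08c7b6
  after D1: wrote 3B at 0x19 = c7b63f
  after D2: wrote 4B at 0x1a = a9eb7f55
  after D3: wrote 2B at 0x02 = 3a77
  after D4: wrote 6B at 0x0a = 08c7b63f2bc7
query mem[0x05]=0xfc, mem[0x07]=0x08, mem[0x08]=0xc7, mem[0x0f]=0xc7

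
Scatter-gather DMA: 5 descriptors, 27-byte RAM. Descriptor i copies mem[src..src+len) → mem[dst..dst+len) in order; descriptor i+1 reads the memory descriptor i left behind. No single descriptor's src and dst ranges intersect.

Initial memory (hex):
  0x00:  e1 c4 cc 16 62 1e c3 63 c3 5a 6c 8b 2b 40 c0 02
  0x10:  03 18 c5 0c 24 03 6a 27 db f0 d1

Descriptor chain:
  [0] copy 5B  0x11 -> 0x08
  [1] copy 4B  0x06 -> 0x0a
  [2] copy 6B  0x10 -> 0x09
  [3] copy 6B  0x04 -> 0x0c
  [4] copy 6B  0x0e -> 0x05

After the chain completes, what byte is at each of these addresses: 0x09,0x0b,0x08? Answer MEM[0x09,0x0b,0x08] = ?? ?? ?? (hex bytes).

MEM[0x09,0x0b,0x08] = c5 c5 03

  after D0: wrote 5B at 0x08 = 18c50c2403
  after D1: wrote 4B at 0x0a = c36318c5
  after D2: wrote 6B at 0x09 = 0318c50c2403
  after D3: wrote 6B at 0x0c = 621ec3631803
  after D4: wrote 6B at 0x05 = c3631803c50c
query mem[0x09]=0xc5, mem[0x0b]=0xc5, mem[0x08]=0x03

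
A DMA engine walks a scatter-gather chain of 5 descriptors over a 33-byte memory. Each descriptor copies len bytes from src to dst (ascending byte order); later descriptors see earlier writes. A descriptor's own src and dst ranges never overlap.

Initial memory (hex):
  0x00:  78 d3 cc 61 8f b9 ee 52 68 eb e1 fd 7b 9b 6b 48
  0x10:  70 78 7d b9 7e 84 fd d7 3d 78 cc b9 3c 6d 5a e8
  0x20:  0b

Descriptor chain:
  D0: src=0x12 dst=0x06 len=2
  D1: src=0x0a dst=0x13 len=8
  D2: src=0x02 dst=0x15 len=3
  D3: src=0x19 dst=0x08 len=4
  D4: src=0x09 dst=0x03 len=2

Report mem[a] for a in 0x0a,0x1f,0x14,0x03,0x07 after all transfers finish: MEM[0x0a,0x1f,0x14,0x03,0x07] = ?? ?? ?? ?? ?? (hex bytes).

D0: mem[0x06..0x07] <- [7d b9]
D1: mem[0x13..0x1a] <- [e1 fd 7b 9b 6b 48 70 78]
D2: mem[0x15..0x17] <- [cc 61 8f]
D3: mem[0x08..0x0b] <- [70 78 b9 3c]
D4: mem[0x03..0x04] <- [78 b9]
query mem[0x0a]=0xb9, mem[0x1f]=0xe8, mem[0x14]=0xfd, mem[0x03]=0x78, mem[0x07]=0xb9

MEM[0x0a,0x1f,0x14,0x03,0x07] = b9 e8 fd 78 b9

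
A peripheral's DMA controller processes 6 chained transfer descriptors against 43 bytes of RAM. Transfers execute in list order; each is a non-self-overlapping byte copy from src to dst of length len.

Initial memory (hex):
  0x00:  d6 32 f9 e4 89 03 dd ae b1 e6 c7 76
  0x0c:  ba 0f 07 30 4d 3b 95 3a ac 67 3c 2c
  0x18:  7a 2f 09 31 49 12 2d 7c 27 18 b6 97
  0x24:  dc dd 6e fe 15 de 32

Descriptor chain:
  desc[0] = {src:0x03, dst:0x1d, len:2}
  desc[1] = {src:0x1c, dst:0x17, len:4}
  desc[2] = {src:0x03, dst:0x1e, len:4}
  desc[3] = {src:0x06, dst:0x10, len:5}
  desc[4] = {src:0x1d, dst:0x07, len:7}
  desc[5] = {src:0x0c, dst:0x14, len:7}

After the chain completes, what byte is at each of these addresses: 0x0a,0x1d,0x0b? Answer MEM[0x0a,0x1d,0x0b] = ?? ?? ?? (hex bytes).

MEM[0x0a,0x1d,0x0b] = 03 e4 dd

D0: mem[0x1d..0x1e] <- [e4 89]
D1: mem[0x17..0x1a] <- [49 e4 89 7c]
D2: mem[0x1e..0x21] <- [e4 89 03 dd]
D3: mem[0x10..0x14] <- [dd ae b1 e6 c7]
D4: mem[0x07..0x0d] <- [e4 e4 89 03 dd b6 97]
D5: mem[0x14..0x1a] <- [b6 97 07 30 dd ae b1]
query mem[0x0a]=0x03, mem[0x1d]=0xe4, mem[0x0b]=0xdd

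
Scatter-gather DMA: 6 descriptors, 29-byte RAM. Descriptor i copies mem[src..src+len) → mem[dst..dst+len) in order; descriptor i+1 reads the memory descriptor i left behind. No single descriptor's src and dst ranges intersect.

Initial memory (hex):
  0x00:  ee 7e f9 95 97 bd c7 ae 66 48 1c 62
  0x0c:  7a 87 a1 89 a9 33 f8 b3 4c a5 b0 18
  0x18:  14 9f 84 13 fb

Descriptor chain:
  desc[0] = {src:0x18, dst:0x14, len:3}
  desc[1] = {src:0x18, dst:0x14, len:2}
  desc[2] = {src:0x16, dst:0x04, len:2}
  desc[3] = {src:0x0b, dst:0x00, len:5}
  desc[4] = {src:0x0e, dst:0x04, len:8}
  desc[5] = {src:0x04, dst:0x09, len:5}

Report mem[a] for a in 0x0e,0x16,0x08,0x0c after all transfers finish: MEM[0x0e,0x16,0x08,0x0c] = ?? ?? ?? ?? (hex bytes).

D0: mem[0x14..0x16] <- [14 9f 84]
D1: mem[0x14..0x15] <- [14 9f]
D2: mem[0x04..0x05] <- [84 18]
D3: mem[0x00..0x04] <- [62 7a 87 a1 89]
D4: mem[0x04..0x0b] <- [a1 89 a9 33 f8 b3 14 9f]
D5: mem[0x09..0x0d] <- [a1 89 a9 33 f8]
query mem[0x0e]=0xa1, mem[0x16]=0x84, mem[0x08]=0xf8, mem[0x0c]=0x33

MEM[0x0e,0x16,0x08,0x0c] = a1 84 f8 33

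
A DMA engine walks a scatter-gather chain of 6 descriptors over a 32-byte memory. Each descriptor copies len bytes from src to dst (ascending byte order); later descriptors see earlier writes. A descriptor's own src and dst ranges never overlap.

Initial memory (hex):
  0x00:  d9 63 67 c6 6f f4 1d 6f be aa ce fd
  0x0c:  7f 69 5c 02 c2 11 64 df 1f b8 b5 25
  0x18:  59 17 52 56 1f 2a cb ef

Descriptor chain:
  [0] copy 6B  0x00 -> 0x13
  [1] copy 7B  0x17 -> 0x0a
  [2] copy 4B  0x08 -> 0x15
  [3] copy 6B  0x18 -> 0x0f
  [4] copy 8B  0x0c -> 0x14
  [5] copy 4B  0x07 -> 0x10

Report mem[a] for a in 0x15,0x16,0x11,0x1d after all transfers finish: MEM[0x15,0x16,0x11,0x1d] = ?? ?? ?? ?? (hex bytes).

[0] 0x00->0x13 len=6 : d9 63 67 c6 6f f4
[1] 0x17->0x0a len=7 : 6f f4 17 52 56 1f 2a
[2] 0x08->0x15 len=4 : be aa 6f f4
[3] 0x18->0x0f len=6 : f4 17 52 56 1f 2a
[4] 0x0c->0x14 len=8 : 17 52 56 f4 17 52 56 1f
[5] 0x07->0x10 len=4 : 6f be aa 6f
query mem[0x15]=0x52, mem[0x16]=0x56, mem[0x11]=0xbe, mem[0x1d]=0x2a

MEM[0x15,0x16,0x11,0x1d] = 52 56 be 2a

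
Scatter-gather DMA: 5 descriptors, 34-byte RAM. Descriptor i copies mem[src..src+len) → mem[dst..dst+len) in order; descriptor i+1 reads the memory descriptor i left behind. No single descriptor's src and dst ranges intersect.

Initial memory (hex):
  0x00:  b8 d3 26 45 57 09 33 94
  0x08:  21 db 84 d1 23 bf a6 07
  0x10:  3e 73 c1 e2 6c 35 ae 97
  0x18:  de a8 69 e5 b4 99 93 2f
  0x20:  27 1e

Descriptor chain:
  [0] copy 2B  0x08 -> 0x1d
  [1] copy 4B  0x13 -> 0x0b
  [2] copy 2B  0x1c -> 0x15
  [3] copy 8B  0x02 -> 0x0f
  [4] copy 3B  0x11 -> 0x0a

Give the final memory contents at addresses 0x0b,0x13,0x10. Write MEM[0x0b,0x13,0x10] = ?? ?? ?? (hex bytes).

D0: mem[0x1d..0x1e] <- [21 db]
D1: mem[0x0b..0x0e] <- [e2 6c 35 ae]
D2: mem[0x15..0x16] <- [b4 21]
D3: mem[0x0f..0x16] <- [26 45 57 09 33 94 21 db]
D4: mem[0x0a..0x0c] <- [57 09 33]
query mem[0x0b]=0x09, mem[0x13]=0x33, mem[0x10]=0x45

MEM[0x0b,0x13,0x10] = 09 33 45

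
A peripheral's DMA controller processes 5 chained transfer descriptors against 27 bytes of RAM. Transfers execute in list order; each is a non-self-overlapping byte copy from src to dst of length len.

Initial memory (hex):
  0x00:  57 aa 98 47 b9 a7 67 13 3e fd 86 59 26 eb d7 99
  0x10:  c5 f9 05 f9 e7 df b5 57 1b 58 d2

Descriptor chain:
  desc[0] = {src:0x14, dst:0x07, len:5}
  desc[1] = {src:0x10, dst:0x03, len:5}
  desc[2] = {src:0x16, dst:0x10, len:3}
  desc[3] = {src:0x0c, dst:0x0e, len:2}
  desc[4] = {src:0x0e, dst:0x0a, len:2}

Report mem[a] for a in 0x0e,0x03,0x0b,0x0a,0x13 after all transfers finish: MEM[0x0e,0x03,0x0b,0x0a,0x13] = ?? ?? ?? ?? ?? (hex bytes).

MEM[0x0e,0x03,0x0b,0x0a,0x13] = 26 c5 eb 26 f9

  after D0: wrote 5B at 0x07 = e7dfb5571b
  after D1: wrote 5B at 0x03 = c5f905f9e7
  after D2: wrote 3B at 0x10 = b5571b
  after D3: wrote 2B at 0x0e = 26eb
  after D4: wrote 2B at 0x0a = 26eb
query mem[0x0e]=0x26, mem[0x03]=0xc5, mem[0x0b]=0xeb, mem[0x0a]=0x26, mem[0x13]=0xf9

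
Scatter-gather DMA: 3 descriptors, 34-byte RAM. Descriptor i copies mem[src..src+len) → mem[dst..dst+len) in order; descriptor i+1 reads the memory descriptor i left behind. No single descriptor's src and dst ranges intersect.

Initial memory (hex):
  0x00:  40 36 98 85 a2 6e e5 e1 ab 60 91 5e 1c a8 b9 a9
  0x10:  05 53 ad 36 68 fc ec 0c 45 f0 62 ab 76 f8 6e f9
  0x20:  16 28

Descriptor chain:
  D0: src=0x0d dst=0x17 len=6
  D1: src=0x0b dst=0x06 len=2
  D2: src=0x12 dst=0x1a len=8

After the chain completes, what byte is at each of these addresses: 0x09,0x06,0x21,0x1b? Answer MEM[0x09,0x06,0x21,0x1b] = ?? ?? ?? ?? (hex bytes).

MEM[0x09,0x06,0x21,0x1b] = 60 5e a9 36

#0 dst[0x17+6] := {0xa8,0xb9,0xa9,0x05,0x53,0xad}
#1 dst[0x06+2] := {0x5e,0x1c}
#2 dst[0x1a+8] := {0xad,0x36,0x68,0xfc,0xec,0xa8,0xb9,0xa9}
query mem[0x09]=0x60, mem[0x06]=0x5e, mem[0x21]=0xa9, mem[0x1b]=0x36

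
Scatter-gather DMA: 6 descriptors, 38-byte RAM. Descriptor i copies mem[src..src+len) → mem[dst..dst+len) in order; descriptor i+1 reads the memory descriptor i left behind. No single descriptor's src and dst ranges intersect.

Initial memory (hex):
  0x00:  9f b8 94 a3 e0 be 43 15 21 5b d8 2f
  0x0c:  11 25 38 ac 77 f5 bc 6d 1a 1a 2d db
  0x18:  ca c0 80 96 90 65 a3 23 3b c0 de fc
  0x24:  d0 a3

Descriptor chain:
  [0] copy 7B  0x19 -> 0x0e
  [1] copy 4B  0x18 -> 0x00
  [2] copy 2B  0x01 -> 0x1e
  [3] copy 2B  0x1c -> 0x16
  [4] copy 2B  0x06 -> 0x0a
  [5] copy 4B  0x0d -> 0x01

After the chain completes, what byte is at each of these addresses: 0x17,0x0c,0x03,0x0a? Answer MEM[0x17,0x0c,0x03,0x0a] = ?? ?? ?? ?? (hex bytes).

D0: mem[0x0e..0x14] <- [c0 80 96 90 65 a3 23]
D1: mem[0x00..0x03] <- [ca c0 80 96]
D2: mem[0x1e..0x1f] <- [c0 80]
D3: mem[0x16..0x17] <- [90 65]
D4: mem[0x0a..0x0b] <- [43 15]
D5: mem[0x01..0x04] <- [25 c0 80 96]
query mem[0x17]=0x65, mem[0x0c]=0x11, mem[0x03]=0x80, mem[0x0a]=0x43

MEM[0x17,0x0c,0x03,0x0a] = 65 11 80 43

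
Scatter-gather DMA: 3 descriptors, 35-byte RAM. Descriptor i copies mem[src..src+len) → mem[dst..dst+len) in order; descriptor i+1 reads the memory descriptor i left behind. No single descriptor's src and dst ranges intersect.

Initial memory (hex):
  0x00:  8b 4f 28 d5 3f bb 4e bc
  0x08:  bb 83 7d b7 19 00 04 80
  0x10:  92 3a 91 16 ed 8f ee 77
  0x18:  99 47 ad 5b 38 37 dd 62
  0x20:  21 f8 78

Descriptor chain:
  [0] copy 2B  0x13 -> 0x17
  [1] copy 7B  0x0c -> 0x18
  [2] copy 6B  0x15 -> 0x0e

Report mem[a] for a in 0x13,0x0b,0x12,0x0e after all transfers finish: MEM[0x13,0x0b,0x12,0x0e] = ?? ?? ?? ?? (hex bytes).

MEM[0x13,0x0b,0x12,0x0e] = 04 b7 00 8f

  after D0: wrote 2B at 0x17 = 16ed
  after D1: wrote 7B at 0x18 = 19000480923a91
  after D2: wrote 6B at 0x0e = 8fee16190004
query mem[0x13]=0x04, mem[0x0b]=0xb7, mem[0x12]=0x00, mem[0x0e]=0x8f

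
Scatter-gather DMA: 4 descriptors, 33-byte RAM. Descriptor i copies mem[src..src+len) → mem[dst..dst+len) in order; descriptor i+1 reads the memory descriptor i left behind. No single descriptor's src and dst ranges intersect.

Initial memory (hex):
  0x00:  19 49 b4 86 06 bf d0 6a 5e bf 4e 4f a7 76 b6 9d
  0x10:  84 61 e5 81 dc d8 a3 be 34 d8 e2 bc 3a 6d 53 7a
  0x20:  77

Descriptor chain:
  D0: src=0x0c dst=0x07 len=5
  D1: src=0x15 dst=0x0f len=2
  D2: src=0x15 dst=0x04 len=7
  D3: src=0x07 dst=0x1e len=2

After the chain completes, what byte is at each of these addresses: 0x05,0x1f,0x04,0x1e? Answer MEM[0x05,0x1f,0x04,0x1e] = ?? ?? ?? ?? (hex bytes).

MEM[0x05,0x1f,0x04,0x1e] = a3 d8 d8 34

D0: mem[0x07..0x0b] <- [a7 76 b6 9d 84]
D1: mem[0x0f..0x10] <- [d8 a3]
D2: mem[0x04..0x0a] <- [d8 a3 be 34 d8 e2 bc]
D3: mem[0x1e..0x1f] <- [34 d8]
query mem[0x05]=0xa3, mem[0x1f]=0xd8, mem[0x04]=0xd8, mem[0x1e]=0x34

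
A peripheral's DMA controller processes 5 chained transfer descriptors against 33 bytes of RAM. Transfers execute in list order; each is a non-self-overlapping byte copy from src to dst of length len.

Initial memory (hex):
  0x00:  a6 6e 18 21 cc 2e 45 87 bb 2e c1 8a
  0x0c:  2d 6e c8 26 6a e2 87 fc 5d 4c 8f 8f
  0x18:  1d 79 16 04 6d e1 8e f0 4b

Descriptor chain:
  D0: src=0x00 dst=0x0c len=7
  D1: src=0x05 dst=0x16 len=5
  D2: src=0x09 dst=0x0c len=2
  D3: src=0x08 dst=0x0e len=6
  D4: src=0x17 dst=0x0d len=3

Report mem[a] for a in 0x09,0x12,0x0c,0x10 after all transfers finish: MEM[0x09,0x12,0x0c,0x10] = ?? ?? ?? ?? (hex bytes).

MEM[0x09,0x12,0x0c,0x10] = 2e 2e 2e c1

D0: mem[0x0c..0x12] <- [a6 6e 18 21 cc 2e 45]
D1: mem[0x16..0x1a] <- [2e 45 87 bb 2e]
D2: mem[0x0c..0x0d] <- [2e c1]
D3: mem[0x0e..0x13] <- [bb 2e c1 8a 2e c1]
D4: mem[0x0d..0x0f] <- [45 87 bb]
query mem[0x09]=0x2e, mem[0x12]=0x2e, mem[0x0c]=0x2e, mem[0x10]=0xc1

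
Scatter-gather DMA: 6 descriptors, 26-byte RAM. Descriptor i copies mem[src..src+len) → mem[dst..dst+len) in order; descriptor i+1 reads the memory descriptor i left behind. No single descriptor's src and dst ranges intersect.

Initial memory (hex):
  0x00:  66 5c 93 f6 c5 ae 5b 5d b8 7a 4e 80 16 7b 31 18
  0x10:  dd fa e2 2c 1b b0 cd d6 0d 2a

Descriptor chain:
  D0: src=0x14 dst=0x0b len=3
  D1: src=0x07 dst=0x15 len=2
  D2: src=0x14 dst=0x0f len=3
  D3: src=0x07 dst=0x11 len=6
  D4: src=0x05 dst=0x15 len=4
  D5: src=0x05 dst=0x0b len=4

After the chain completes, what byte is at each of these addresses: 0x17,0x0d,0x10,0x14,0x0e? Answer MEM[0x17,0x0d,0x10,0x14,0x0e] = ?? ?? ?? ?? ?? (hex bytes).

MEM[0x17,0x0d,0x10,0x14,0x0e] = 5d 5d 5d 4e b8

D0: mem[0x0b..0x0d] <- [1b b0 cd]
D1: mem[0x15..0x16] <- [5d b8]
D2: mem[0x0f..0x11] <- [1b 5d b8]
D3: mem[0x11..0x16] <- [5d b8 7a 4e 1b b0]
D4: mem[0x15..0x18] <- [ae 5b 5d b8]
D5: mem[0x0b..0x0e] <- [ae 5b 5d b8]
query mem[0x17]=0x5d, mem[0x0d]=0x5d, mem[0x10]=0x5d, mem[0x14]=0x4e, mem[0x0e]=0xb8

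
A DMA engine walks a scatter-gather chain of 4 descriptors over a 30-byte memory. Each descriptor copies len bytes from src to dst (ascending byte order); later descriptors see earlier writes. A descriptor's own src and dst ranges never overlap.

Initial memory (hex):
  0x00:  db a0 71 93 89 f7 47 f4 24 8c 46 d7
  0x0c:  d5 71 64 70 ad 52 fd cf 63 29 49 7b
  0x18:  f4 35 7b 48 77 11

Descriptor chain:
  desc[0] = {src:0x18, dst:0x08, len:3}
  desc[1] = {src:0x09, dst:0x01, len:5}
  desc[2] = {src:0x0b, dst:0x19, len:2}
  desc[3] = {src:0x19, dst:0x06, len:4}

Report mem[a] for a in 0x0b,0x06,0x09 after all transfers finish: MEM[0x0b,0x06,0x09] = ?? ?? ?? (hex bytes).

MEM[0x0b,0x06,0x09] = d7 d7 77

  after D0: wrote 3B at 0x08 = f4357b
  after D1: wrote 5B at 0x01 = 357bd7d571
  after D2: wrote 2B at 0x19 = d7d5
  after D3: wrote 4B at 0x06 = d7d54877
query mem[0x0b]=0xd7, mem[0x06]=0xd7, mem[0x09]=0x77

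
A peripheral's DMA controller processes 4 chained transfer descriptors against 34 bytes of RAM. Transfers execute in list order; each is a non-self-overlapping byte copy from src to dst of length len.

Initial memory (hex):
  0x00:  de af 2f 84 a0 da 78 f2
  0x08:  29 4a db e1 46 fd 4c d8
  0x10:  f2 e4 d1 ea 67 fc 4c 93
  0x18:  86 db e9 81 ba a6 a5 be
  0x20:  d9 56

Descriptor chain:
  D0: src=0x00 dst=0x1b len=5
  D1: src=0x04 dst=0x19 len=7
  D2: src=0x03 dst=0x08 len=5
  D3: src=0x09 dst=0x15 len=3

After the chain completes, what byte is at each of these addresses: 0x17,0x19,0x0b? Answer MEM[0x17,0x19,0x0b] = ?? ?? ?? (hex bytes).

#0 dst[0x1b+5] := {0xde,0xaf,0x2f,0x84,0xa0}
#1 dst[0x19+7] := {0xa0,0xda,0x78,0xf2,0x29,0x4a,0xdb}
#2 dst[0x08+5] := {0x84,0xa0,0xda,0x78,0xf2}
#3 dst[0x15+3] := {0xa0,0xda,0x78}
query mem[0x17]=0x78, mem[0x19]=0xa0, mem[0x0b]=0x78

MEM[0x17,0x19,0x0b] = 78 a0 78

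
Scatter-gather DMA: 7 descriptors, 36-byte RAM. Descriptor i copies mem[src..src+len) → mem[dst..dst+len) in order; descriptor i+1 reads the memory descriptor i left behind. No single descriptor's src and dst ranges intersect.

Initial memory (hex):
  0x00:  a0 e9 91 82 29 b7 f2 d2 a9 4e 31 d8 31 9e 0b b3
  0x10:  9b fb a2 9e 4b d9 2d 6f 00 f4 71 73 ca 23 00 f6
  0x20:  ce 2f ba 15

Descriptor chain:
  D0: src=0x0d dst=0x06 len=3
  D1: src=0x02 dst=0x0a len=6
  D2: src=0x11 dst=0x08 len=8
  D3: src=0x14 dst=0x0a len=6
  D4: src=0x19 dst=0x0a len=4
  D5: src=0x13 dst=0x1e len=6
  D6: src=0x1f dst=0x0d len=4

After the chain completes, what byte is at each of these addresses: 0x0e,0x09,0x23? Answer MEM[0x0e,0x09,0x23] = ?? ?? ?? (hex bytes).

MEM[0x0e,0x09,0x23] = d9 a2 00

#0 dst[0x06+3] := {0x9e,0x0b,0xb3}
#1 dst[0x0a+6] := {0x91,0x82,0x29,0xb7,0x9e,0x0b}
#2 dst[0x08+8] := {0xfb,0xa2,0x9e,0x4b,0xd9,0x2d,0x6f,0x00}
#3 dst[0x0a+6] := {0x4b,0xd9,0x2d,0x6f,0x00,0xf4}
#4 dst[0x0a+4] := {0xf4,0x71,0x73,0xca}
#5 dst[0x1e+6] := {0x9e,0x4b,0xd9,0x2d,0x6f,0x00}
#6 dst[0x0d+4] := {0x4b,0xd9,0x2d,0x6f}
query mem[0x0e]=0xd9, mem[0x09]=0xa2, mem[0x23]=0x00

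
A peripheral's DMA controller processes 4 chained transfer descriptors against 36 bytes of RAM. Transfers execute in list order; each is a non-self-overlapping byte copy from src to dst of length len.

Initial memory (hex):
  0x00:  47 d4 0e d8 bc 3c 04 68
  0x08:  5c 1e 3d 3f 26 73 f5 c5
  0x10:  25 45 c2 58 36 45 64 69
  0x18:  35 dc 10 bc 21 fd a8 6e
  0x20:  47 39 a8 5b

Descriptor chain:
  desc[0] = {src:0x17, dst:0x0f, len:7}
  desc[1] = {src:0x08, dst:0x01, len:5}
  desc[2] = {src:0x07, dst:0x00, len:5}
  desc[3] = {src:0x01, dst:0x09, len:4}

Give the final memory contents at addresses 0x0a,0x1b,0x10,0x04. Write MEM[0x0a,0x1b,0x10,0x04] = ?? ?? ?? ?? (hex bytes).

#0 dst[0x0f+7] := {0x69,0x35,0xdc,0x10,0xbc,0x21,0xfd}
#1 dst[0x01+5] := {0x5c,0x1e,0x3d,0x3f,0x26}
#2 dst[0x00+5] := {0x68,0x5c,0x1e,0x3d,0x3f}
#3 dst[0x09+4] := {0x5c,0x1e,0x3d,0x3f}
query mem[0x0a]=0x1e, mem[0x1b]=0xbc, mem[0x10]=0x35, mem[0x04]=0x3f

MEM[0x0a,0x1b,0x10,0x04] = 1e bc 35 3f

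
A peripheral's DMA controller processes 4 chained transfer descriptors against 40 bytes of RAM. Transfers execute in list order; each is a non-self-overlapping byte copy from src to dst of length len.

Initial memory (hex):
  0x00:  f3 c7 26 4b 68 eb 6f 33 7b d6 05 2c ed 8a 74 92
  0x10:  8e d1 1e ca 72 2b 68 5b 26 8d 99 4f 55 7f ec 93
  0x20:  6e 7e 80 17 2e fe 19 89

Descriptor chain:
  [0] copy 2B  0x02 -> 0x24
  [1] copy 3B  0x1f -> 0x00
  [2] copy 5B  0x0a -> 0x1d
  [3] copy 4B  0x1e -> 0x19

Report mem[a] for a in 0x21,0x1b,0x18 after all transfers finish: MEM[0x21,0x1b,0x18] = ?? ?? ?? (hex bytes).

#0 dst[0x24+2] := {0x26,0x4b}
#1 dst[0x00+3] := {0x93,0x6e,0x7e}
#2 dst[0x1d+5] := {0x05,0x2c,0xed,0x8a,0x74}
#3 dst[0x19+4] := {0x2c,0xed,0x8a,0x74}
query mem[0x21]=0x74, mem[0x1b]=0x8a, mem[0x18]=0x26

MEM[0x21,0x1b,0x18] = 74 8a 26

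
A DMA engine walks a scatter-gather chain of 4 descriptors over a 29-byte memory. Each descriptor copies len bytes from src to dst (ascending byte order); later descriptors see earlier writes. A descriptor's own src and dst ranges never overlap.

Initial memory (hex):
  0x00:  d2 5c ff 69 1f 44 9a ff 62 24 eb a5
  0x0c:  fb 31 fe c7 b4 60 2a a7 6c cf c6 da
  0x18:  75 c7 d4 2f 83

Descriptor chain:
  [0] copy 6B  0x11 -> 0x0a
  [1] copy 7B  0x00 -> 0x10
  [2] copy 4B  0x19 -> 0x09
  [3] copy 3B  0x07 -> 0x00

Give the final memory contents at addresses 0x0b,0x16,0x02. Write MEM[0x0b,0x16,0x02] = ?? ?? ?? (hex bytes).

[0] 0x11->0x0a len=6 : 60 2a a7 6c cf c6
[1] 0x00->0x10 len=7 : d2 5c ff 69 1f 44 9a
[2] 0x19->0x09 len=4 : c7 d4 2f 83
[3] 0x07->0x00 len=3 : ff 62 c7
query mem[0x0b]=0x2f, mem[0x16]=0x9a, mem[0x02]=0xc7

MEM[0x0b,0x16,0x02] = 2f 9a c7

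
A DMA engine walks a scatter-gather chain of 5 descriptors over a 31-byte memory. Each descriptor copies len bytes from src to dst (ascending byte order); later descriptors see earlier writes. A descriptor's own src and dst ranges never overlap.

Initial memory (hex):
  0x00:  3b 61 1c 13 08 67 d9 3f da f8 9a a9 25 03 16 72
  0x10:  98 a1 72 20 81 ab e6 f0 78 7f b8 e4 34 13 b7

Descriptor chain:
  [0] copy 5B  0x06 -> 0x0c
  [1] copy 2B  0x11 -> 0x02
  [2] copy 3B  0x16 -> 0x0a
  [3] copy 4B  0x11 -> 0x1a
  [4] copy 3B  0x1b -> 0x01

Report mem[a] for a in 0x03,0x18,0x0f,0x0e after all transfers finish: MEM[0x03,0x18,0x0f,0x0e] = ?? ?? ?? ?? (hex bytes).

MEM[0x03,0x18,0x0f,0x0e] = 81 78 f8 da

  after D0: wrote 5B at 0x0c = d93fdaf89a
  after D1: wrote 2B at 0x02 = a172
  after D2: wrote 3B at 0x0a = e6f078
  after D3: wrote 4B at 0x1a = a1722081
  after D4: wrote 3B at 0x01 = 722081
query mem[0x03]=0x81, mem[0x18]=0x78, mem[0x0f]=0xf8, mem[0x0e]=0xda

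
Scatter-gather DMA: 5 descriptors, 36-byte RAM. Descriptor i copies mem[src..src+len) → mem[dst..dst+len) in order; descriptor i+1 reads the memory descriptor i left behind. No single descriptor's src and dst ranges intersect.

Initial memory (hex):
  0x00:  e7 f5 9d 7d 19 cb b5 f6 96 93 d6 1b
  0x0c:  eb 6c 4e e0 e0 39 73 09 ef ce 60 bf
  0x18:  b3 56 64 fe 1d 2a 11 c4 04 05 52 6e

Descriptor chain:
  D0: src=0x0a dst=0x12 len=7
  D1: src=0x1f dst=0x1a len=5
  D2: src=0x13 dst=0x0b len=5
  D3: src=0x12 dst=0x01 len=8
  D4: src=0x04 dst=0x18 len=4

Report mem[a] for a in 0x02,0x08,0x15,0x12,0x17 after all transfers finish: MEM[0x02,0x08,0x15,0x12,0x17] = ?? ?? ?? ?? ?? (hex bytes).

#0 dst[0x12+7] := {0xd6,0x1b,0xeb,0x6c,0x4e,0xe0,0xe0}
#1 dst[0x1a+5] := {0xc4,0x04,0x05,0x52,0x6e}
#2 dst[0x0b+5] := {0x1b,0xeb,0x6c,0x4e,0xe0}
#3 dst[0x01+8] := {0xd6,0x1b,0xeb,0x6c,0x4e,0xe0,0xe0,0x56}
#4 dst[0x18+4] := {0x6c,0x4e,0xe0,0xe0}
query mem[0x02]=0x1b, mem[0x08]=0x56, mem[0x15]=0x6c, mem[0x12]=0xd6, mem[0x17]=0xe0

MEM[0x02,0x08,0x15,0x12,0x17] = 1b 56 6c d6 e0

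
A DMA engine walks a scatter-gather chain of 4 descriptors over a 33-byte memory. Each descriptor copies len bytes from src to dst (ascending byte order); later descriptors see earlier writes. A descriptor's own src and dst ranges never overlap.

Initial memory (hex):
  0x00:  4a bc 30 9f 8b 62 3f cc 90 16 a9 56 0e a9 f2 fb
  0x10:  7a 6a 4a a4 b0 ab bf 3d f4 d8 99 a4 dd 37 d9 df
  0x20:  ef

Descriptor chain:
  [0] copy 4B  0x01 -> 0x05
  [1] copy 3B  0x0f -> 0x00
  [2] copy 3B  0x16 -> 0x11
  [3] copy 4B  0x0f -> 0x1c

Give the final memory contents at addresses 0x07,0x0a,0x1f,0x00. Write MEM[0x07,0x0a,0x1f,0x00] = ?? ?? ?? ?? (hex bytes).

MEM[0x07,0x0a,0x1f,0x00] = 9f a9 3d fb

D0: mem[0x05..0x08] <- [bc 30 9f 8b]
D1: mem[0x00..0x02] <- [fb 7a 6a]
D2: mem[0x11..0x13] <- [bf 3d f4]
D3: mem[0x1c..0x1f] <- [fb 7a bf 3d]
query mem[0x07]=0x9f, mem[0x0a]=0xa9, mem[0x1f]=0x3d, mem[0x00]=0xfb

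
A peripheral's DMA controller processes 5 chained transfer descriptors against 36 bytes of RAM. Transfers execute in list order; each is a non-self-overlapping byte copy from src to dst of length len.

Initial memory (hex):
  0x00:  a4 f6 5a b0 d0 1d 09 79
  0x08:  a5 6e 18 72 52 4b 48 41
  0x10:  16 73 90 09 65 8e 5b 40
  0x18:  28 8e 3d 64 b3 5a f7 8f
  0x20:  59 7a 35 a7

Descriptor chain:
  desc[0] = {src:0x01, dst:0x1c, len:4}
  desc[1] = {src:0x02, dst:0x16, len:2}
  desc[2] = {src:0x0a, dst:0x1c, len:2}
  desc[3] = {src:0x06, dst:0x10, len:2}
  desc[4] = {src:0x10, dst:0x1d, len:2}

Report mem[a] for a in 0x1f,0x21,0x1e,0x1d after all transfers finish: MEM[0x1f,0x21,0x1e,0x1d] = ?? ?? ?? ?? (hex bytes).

MEM[0x1f,0x21,0x1e,0x1d] = d0 7a 79 09

[0] 0x01->0x1c len=4 : f6 5a b0 d0
[1] 0x02->0x16 len=2 : 5a b0
[2] 0x0a->0x1c len=2 : 18 72
[3] 0x06->0x10 len=2 : 09 79
[4] 0x10->0x1d len=2 : 09 79
query mem[0x1f]=0xd0, mem[0x21]=0x7a, mem[0x1e]=0x79, mem[0x1d]=0x09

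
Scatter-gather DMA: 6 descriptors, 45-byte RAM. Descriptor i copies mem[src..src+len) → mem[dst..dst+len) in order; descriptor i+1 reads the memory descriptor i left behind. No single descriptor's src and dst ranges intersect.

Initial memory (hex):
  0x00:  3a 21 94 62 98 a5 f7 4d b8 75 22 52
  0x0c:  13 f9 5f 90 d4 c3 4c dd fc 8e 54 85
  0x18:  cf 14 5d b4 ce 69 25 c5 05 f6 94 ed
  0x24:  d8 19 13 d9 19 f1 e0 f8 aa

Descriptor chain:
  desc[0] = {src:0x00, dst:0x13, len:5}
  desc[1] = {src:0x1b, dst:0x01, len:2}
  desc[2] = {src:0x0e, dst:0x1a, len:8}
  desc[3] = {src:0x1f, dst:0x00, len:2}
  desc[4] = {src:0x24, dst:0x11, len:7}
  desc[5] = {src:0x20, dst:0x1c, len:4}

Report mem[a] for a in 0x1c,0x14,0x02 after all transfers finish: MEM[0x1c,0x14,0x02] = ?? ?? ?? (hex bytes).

MEM[0x1c,0x14,0x02] = 21 d9 ce

D0: mem[0x13..0x17] <- [3a 21 94 62 98]
D1: mem[0x01..0x02] <- [b4 ce]
D2: mem[0x1a..0x21] <- [5f 90 d4 c3 4c 3a 21 94]
D3: mem[0x00..0x01] <- [3a 21]
D4: mem[0x11..0x17] <- [d8 19 13 d9 19 f1 e0]
D5: mem[0x1c..0x1f] <- [21 94 94 ed]
query mem[0x1c]=0x21, mem[0x14]=0xd9, mem[0x02]=0xce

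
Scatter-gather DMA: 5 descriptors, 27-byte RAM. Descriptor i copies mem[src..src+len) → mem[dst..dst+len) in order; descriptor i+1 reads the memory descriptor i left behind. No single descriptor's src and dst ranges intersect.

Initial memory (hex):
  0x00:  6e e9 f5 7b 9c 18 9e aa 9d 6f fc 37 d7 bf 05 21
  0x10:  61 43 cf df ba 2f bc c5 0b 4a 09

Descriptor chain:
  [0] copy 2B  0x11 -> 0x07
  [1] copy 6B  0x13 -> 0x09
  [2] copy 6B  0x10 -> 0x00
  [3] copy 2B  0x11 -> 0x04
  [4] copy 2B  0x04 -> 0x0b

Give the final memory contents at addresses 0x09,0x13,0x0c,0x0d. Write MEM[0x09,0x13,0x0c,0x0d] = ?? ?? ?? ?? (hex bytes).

[0] 0x11->0x07 len=2 : 43 cf
[1] 0x13->0x09 len=6 : df ba 2f bc c5 0b
[2] 0x10->0x00 len=6 : 61 43 cf df ba 2f
[3] 0x11->0x04 len=2 : 43 cf
[4] 0x04->0x0b len=2 : 43 cf
query mem[0x09]=0xdf, mem[0x13]=0xdf, mem[0x0c]=0xcf, mem[0x0d]=0xc5

MEM[0x09,0x13,0x0c,0x0d] = df df cf c5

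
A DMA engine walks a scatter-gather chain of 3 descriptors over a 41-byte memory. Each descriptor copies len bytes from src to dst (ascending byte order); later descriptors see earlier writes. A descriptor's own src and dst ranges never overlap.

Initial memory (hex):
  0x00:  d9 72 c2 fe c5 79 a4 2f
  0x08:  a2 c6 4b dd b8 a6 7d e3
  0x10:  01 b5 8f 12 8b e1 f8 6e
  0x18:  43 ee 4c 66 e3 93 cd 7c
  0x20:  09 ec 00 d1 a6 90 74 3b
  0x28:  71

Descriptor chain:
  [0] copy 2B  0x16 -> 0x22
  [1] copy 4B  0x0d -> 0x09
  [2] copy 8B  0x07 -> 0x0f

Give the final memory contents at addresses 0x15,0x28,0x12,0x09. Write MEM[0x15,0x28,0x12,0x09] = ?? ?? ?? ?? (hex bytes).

MEM[0x15,0x28,0x12,0x09] = a6 71 7d a6

#0 dst[0x22+2] := {0xf8,0x6e}
#1 dst[0x09+4] := {0xa6,0x7d,0xe3,0x01}
#2 dst[0x0f+8] := {0x2f,0xa2,0xa6,0x7d,0xe3,0x01,0xa6,0x7d}
query mem[0x15]=0xa6, mem[0x28]=0x71, mem[0x12]=0x7d, mem[0x09]=0xa6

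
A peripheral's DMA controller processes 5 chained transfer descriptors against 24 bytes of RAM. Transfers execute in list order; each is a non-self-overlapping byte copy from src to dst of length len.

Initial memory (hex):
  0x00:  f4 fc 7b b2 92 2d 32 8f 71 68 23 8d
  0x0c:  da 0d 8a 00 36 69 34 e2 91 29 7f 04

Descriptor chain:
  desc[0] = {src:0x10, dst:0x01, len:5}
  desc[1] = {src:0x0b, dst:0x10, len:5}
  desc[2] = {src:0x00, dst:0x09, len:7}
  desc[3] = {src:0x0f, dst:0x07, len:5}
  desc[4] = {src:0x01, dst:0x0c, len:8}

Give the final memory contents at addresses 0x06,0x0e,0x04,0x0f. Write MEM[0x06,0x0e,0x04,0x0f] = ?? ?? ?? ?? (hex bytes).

MEM[0x06,0x0e,0x04,0x0f] = 32 34 e2 e2

#0 dst[0x01+5] := {0x36,0x69,0x34,0xe2,0x91}
#1 dst[0x10+5] := {0x8d,0xda,0x0d,0x8a,0x00}
#2 dst[0x09+7] := {0xf4,0x36,0x69,0x34,0xe2,0x91,0x32}
#3 dst[0x07+5] := {0x32,0x8d,0xda,0x0d,0x8a}
#4 dst[0x0c+8] := {0x36,0x69,0x34,0xe2,0x91,0x32,0x32,0x8d}
query mem[0x06]=0x32, mem[0x0e]=0x34, mem[0x04]=0xe2, mem[0x0f]=0xe2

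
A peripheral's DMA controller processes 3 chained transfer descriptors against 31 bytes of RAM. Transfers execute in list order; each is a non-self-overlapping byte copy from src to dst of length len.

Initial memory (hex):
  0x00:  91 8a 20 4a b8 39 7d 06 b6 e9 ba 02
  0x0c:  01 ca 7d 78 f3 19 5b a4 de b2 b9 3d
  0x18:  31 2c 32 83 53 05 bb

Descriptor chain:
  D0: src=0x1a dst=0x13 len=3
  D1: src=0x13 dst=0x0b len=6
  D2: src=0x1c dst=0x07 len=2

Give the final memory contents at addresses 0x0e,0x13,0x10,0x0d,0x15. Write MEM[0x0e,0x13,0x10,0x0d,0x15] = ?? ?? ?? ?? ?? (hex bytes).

#0 dst[0x13+3] := {0x32,0x83,0x53}
#1 dst[0x0b+6] := {0x32,0x83,0x53,0xb9,0x3d,0x31}
#2 dst[0x07+2] := {0x53,0x05}
query mem[0x0e]=0xb9, mem[0x13]=0x32, mem[0x10]=0x31, mem[0x0d]=0x53, mem[0x15]=0x53

MEM[0x0e,0x13,0x10,0x0d,0x15] = b9 32 31 53 53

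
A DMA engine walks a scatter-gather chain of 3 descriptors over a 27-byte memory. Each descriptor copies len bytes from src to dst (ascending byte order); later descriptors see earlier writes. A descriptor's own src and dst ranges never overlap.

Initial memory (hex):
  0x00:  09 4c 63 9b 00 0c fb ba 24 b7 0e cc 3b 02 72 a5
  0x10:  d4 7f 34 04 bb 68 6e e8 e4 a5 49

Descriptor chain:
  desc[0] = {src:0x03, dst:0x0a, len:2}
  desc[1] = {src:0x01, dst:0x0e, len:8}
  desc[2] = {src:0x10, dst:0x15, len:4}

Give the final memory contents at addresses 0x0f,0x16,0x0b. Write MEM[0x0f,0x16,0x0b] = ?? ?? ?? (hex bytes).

[0] 0x03->0x0a len=2 : 9b 00
[1] 0x01->0x0e len=8 : 4c 63 9b 00 0c fb ba 24
[2] 0x10->0x15 len=4 : 9b 00 0c fb
query mem[0x0f]=0x63, mem[0x16]=0x00, mem[0x0b]=0x00

MEM[0x0f,0x16,0x0b] = 63 00 00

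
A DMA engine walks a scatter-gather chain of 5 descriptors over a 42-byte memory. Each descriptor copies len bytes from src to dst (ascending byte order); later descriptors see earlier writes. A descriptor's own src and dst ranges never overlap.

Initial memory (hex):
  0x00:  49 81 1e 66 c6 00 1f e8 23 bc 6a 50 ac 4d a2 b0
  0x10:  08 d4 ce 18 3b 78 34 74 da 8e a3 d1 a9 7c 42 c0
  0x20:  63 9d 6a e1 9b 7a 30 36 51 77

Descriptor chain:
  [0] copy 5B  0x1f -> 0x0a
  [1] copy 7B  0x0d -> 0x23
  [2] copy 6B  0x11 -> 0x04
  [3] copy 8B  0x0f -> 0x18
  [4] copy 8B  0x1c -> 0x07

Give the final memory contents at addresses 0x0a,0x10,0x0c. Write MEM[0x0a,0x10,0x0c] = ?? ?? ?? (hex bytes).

MEM[0x0a,0x10,0x0c] = 34 08 9d

D0: mem[0x0a..0x0e] <- [c0 63 9d 6a e1]
D1: mem[0x23..0x29] <- [6a e1 b0 08 d4 ce 18]
D2: mem[0x04..0x09] <- [d4 ce 18 3b 78 34]
D3: mem[0x18..0x1f] <- [b0 08 d4 ce 18 3b 78 34]
D4: mem[0x07..0x0e] <- [18 3b 78 34 63 9d 6a 6a]
query mem[0x0a]=0x34, mem[0x10]=0x08, mem[0x0c]=0x9d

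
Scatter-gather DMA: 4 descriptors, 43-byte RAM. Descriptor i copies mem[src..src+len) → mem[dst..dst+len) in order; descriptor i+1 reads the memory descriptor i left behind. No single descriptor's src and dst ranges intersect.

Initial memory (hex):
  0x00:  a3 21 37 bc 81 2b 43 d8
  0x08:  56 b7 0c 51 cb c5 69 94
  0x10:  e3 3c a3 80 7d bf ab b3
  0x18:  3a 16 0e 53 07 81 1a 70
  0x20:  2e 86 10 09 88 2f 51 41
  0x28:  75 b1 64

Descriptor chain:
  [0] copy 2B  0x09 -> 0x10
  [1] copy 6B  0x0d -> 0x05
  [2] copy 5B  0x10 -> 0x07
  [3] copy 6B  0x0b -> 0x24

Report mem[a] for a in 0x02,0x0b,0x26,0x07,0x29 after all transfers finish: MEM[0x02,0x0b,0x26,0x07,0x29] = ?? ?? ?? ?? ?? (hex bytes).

  after D0: wrote 2B at 0x10 = b70c
  after D1: wrote 6B at 0x05 = c56994b70ca3
  after D2: wrote 5B at 0x07 = b70ca3807d
  after D3: wrote 6B at 0x24 = 7dcbc56994b7
query mem[0x02]=0x37, mem[0x0b]=0x7d, mem[0x26]=0xc5, mem[0x07]=0xb7, mem[0x29]=0xb7

MEM[0x02,0x0b,0x26,0x07,0x29] = 37 7d c5 b7 b7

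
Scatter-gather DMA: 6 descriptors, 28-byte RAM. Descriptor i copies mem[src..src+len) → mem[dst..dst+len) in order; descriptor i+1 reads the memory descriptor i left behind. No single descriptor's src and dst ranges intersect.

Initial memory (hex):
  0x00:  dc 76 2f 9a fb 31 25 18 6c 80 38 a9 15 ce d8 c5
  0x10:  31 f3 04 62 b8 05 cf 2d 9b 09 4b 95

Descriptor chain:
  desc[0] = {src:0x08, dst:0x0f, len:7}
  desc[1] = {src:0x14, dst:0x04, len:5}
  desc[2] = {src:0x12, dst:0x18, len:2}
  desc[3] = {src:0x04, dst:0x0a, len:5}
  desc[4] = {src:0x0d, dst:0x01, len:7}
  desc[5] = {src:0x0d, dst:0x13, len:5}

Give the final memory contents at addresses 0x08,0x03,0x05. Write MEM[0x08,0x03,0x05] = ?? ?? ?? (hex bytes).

[0] 0x08->0x0f len=7 : 6c 80 38 a9 15 ce d8
[1] 0x14->0x04 len=5 : ce d8 cf 2d 9b
[2] 0x12->0x18 len=2 : a9 15
[3] 0x04->0x0a len=5 : ce d8 cf 2d 9b
[4] 0x0d->0x01 len=7 : 2d 9b 6c 80 38 a9 15
[5] 0x0d->0x13 len=5 : 2d 9b 6c 80 38
query mem[0x08]=0x9b, mem[0x03]=0x6c, mem[0x05]=0x38

MEM[0x08,0x03,0x05] = 9b 6c 38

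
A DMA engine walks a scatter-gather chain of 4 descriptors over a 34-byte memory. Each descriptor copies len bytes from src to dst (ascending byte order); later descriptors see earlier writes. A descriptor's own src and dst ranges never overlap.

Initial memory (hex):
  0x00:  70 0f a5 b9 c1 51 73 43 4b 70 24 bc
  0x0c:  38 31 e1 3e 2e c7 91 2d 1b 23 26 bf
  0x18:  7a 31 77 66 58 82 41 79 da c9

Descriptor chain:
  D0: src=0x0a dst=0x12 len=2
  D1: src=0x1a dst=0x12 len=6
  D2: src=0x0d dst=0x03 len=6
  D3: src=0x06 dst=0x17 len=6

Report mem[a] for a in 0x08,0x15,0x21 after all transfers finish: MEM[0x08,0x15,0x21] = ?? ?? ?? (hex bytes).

MEM[0x08,0x15,0x21] = 77 82 c9

  after D0: wrote 2B at 0x12 = 24bc
  after D1: wrote 6B at 0x12 = 776658824179
  after D2: wrote 6B at 0x03 = 31e13e2ec777
  after D3: wrote 6B at 0x17 = 2ec7777024bc
query mem[0x08]=0x77, mem[0x15]=0x82, mem[0x21]=0xc9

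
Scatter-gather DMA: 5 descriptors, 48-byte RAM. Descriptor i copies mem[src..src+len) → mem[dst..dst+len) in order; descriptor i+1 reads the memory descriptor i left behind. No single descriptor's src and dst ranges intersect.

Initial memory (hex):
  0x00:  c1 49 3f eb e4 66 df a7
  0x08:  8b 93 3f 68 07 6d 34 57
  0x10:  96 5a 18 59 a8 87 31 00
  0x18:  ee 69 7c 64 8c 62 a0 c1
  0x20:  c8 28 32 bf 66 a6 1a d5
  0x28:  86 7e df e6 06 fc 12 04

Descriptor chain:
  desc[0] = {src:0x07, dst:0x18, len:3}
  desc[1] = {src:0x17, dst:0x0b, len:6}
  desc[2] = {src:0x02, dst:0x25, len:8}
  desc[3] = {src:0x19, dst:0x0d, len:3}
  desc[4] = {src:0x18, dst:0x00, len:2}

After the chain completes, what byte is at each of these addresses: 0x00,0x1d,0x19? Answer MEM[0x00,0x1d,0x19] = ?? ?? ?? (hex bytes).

MEM[0x00,0x1d,0x19] = a7 62 8b

  after D0: wrote 3B at 0x18 = a78b93
  after D1: wrote 6B at 0x0b = 00a78b93648c
  after D2: wrote 8B at 0x25 = 3febe466dfa78b93
  after D3: wrote 3B at 0x0d = 8b9364
  after D4: wrote 2B at 0x00 = a78b
query mem[0x00]=0xa7, mem[0x1d]=0x62, mem[0x19]=0x8b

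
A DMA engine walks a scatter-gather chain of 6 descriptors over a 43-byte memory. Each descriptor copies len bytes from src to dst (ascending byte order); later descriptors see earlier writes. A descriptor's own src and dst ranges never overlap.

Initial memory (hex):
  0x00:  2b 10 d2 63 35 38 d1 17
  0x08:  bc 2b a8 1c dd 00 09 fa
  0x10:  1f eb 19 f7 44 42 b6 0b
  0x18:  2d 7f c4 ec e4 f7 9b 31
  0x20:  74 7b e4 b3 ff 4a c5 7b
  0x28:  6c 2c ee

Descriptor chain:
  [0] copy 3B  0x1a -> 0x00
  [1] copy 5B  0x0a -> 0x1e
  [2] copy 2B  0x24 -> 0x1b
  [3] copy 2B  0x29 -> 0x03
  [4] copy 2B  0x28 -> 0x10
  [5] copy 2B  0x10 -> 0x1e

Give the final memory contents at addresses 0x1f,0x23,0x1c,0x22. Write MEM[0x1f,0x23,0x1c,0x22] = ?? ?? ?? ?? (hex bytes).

MEM[0x1f,0x23,0x1c,0x22] = 2c b3 4a 09

#0 dst[0x00+3] := {0xc4,0xec,0xe4}
#1 dst[0x1e+5] := {0xa8,0x1c,0xdd,0x00,0x09}
#2 dst[0x1b+2] := {0xff,0x4a}
#3 dst[0x03+2] := {0x2c,0xee}
#4 dst[0x10+2] := {0x6c,0x2c}
#5 dst[0x1e+2] := {0x6c,0x2c}
query mem[0x1f]=0x2c, mem[0x23]=0xb3, mem[0x1c]=0x4a, mem[0x22]=0x09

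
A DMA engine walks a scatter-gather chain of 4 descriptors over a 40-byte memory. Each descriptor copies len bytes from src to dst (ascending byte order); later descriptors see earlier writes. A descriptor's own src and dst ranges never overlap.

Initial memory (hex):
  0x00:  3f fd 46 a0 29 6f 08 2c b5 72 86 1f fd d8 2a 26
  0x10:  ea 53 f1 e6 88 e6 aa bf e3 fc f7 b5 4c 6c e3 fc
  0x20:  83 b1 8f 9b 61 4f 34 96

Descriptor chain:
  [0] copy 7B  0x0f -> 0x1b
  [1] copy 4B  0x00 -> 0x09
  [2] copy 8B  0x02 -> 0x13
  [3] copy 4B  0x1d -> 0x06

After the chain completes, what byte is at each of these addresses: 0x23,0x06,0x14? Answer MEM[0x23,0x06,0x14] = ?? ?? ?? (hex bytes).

D0: mem[0x1b..0x21] <- [26 ea 53 f1 e6 88 e6]
D1: mem[0x09..0x0c] <- [3f fd 46 a0]
D2: mem[0x13..0x1a] <- [46 a0 29 6f 08 2c b5 3f]
D3: mem[0x06..0x09] <- [53 f1 e6 88]
query mem[0x23]=0x9b, mem[0x06]=0x53, mem[0x14]=0xa0

MEM[0x23,0x06,0x14] = 9b 53 a0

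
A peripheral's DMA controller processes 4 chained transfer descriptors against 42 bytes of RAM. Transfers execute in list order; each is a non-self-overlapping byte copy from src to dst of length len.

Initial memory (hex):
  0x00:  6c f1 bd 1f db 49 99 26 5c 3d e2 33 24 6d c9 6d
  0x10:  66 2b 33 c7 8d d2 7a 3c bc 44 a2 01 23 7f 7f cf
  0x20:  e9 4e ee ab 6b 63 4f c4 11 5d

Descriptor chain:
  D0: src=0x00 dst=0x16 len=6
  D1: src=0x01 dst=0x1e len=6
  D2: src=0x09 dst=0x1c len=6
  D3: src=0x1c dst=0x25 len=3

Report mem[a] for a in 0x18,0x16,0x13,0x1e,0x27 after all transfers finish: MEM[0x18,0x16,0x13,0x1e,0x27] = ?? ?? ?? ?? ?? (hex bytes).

D0: mem[0x16..0x1b] <- [6c f1 bd 1f db 49]
D1: mem[0x1e..0x23] <- [f1 bd 1f db 49 99]
D2: mem[0x1c..0x21] <- [3d e2 33 24 6d c9]
D3: mem[0x25..0x27] <- [3d e2 33]
query mem[0x18]=0xbd, mem[0x16]=0x6c, mem[0x13]=0xc7, mem[0x1e]=0x33, mem[0x27]=0x33

MEM[0x18,0x16,0x13,0x1e,0x27] = bd 6c c7 33 33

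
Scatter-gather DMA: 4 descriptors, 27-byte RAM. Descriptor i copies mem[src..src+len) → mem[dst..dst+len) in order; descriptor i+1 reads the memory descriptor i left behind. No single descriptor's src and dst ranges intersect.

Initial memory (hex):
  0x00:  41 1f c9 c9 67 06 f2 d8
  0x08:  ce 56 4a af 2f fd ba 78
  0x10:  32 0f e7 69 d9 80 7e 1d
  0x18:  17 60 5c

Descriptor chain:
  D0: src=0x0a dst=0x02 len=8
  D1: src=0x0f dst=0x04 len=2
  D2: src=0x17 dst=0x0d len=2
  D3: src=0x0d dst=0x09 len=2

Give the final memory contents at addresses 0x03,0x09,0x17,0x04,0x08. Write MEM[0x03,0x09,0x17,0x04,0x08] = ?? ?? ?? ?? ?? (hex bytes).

  after D0: wrote 8B at 0x02 = 4aaf2ffdba78320f
  after D1: wrote 2B at 0x04 = 7832
  after D2: wrote 2B at 0x0d = 1d17
  after D3: wrote 2B at 0x09 = 1d17
query mem[0x03]=0xaf, mem[0x09]=0x1d, mem[0x17]=0x1d, mem[0x04]=0x78, mem[0x08]=0x32

MEM[0x03,0x09,0x17,0x04,0x08] = af 1d 1d 78 32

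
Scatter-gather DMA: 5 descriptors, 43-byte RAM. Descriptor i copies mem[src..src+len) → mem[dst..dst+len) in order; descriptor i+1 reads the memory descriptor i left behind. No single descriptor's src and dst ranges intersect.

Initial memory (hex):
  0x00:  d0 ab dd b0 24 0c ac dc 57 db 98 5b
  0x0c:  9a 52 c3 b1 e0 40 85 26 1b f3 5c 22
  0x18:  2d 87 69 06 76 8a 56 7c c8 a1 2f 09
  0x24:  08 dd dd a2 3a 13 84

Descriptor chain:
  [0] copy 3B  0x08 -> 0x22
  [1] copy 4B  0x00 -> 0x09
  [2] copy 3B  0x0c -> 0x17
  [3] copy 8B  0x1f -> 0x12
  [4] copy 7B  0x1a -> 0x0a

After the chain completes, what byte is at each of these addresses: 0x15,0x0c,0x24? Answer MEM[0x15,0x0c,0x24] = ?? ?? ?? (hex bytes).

MEM[0x15,0x0c,0x24] = 57 76 98

  after D0: wrote 3B at 0x22 = 57db98
  after D1: wrote 4B at 0x09 = d0abddb0
  after D2: wrote 3B at 0x17 = b052c3
  after D3: wrote 8B at 0x12 = 7cc8a157db98dddd
  after D4: wrote 7B at 0x0a = 6906768a567cc8
query mem[0x15]=0x57, mem[0x0c]=0x76, mem[0x24]=0x98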